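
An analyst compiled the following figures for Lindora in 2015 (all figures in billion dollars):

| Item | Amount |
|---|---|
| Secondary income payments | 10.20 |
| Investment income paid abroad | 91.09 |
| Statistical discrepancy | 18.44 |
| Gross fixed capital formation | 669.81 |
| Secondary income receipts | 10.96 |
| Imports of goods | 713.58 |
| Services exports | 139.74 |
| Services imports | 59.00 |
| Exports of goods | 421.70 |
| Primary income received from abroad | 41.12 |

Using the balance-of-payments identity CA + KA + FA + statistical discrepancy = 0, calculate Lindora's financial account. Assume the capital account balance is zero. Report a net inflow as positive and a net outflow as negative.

241.91

Goods balance = 421.70 - 713.58 = -291.88
Services balance = 139.74 - 59.00 = 80.74
Trade balance (goods + services) = -291.88 + 80.74 = -211.14
Net primary income = 41.12 - 91.09 = -49.97
Net secondary income = 10.96 - 10.20 = 0.76
Current account = -211.14 + (-49.97) + 0.76 = -260.35
Financial account = -(-260.35 + 18.44) = 241.91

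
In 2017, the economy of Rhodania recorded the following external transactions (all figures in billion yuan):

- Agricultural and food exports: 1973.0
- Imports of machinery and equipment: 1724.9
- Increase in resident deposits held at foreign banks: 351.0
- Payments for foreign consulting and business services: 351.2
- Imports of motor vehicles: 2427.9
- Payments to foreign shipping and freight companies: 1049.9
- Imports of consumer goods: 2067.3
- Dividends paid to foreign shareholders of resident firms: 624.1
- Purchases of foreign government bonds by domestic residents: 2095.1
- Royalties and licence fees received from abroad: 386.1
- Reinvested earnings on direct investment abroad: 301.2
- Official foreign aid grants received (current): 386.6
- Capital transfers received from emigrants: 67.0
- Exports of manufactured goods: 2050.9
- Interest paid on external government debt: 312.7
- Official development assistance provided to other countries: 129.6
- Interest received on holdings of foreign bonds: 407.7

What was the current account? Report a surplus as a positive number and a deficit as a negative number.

-3182.1

Goods: 2050.9 - 1724.9 + 1973.0 - 2067.3 - 2427.9 = -2196.2
Services: -351.2 + 386.1 - 1049.9 = -1015.0
Primary income: -312.7 + 407.7 + 301.2 - 624.1 = -227.9
Secondary income: 386.6 - 129.6 = 257.0
Current account = (-2196.2) + (-1015.0) + (-227.9) + 257.0 = -3182.1
(Excluded from the current account — financial account: increase in resident deposits held at foreign banks 351.0, purchases of foreign government bonds by domestic residents 2095.1; capital account: capital transfers received from emigrants 67.0.)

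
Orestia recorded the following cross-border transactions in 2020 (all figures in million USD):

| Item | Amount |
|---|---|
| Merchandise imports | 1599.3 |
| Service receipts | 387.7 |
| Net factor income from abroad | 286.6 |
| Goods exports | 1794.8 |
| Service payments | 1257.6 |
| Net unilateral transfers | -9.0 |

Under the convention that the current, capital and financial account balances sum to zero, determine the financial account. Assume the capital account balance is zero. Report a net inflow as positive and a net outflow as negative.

Goods balance = 1794.8 - 1599.3 = 195.5
Services balance = 387.7 - 1257.6 = -869.9
Trade balance (goods + services) = 195.5 + (-869.9) = -674.4
Net primary income = 286.6
Net secondary income = -9.0
Current account = -674.4 + 286.6 + (-9.0) = -396.8
Financial account = -(-396.8) = 396.8

396.8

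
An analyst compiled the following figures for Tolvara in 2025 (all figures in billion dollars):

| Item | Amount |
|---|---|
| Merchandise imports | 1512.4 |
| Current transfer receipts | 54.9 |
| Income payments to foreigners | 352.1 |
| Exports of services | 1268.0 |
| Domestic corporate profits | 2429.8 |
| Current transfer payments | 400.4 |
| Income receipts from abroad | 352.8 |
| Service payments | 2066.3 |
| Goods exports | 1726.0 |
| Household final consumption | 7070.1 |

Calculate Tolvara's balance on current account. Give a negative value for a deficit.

-929.5

Goods balance = 1726.0 - 1512.4 = 213.6
Services balance = 1268.0 - 2066.3 = -798.3
Trade balance (goods + services) = 213.6 + (-798.3) = -584.7
Net primary income = 352.8 - 352.1 = 0.7
Net secondary income = 54.9 - 400.4 = -345.5
Current account = -584.7 + 0.7 + (-345.5) = -929.5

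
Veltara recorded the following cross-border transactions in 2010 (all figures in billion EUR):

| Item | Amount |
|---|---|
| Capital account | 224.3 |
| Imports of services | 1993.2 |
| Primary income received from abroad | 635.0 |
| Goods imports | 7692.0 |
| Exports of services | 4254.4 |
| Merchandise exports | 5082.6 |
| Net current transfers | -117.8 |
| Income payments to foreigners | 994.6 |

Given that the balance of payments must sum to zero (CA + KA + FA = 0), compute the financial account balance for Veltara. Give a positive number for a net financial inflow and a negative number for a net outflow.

Goods balance = 5082.6 - 7692.0 = -2609.4
Services balance = 4254.4 - 1993.2 = 2261.2
Trade balance (goods + services) = -2609.4 + 2261.2 = -348.2
Net primary income = 635.0 - 994.6 = -359.6
Net secondary income = -117.8
Current account = -348.2 + (-359.6) + (-117.8) = -825.6
Financial account = -(-825.6 + 224.3) = 601.3

601.3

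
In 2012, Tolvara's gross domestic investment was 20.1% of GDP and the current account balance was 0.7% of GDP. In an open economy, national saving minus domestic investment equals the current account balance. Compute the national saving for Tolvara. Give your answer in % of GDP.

20.8

S - I = CA (net lending to the rest of the world).
S = I + CA = 20.1 + 0.7 = 20.8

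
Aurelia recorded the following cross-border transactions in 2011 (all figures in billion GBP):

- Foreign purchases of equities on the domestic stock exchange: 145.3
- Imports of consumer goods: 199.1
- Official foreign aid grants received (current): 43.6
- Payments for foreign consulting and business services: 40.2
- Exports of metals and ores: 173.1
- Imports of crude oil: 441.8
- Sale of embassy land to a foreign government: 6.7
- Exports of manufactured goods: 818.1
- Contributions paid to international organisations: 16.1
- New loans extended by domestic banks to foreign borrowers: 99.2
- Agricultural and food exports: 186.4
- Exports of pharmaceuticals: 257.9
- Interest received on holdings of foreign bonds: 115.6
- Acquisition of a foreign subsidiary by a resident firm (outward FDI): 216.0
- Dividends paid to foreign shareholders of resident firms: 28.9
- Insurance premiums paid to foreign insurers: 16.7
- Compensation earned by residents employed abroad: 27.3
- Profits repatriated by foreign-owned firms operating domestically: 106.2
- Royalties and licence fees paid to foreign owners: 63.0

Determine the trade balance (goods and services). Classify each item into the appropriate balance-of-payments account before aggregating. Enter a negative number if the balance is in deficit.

Goods: -441.8 + 818.1 + 257.9 + 173.1 - 199.1 + 186.4 = 794.6
Services: -16.7 - 63.0 - 40.2 = -119.9
Trade balance = 794.6 + (-119.9) = 674.7
(Excluded from the trade balance — financial account: foreign purchases of equities on the domestic stock exchange 145.3, new loans extended by domestic banks to foreign borrowers 99.2, acquisition of a foreign subsidiary by a resident firm (outward FDI) 216.0; secondary income: official foreign aid grants received (current) 43.6, contributions paid to international organisations 16.1; capital account: sale of embassy land to a foreign government 6.7; primary income: interest received on holdings of foreign bonds 115.6, dividends paid to foreign shareholders of resident firms 28.9, compensation earned by residents employed abroad 27.3, profits repatriated by foreign-owned firms operating domestically 106.2.)

674.7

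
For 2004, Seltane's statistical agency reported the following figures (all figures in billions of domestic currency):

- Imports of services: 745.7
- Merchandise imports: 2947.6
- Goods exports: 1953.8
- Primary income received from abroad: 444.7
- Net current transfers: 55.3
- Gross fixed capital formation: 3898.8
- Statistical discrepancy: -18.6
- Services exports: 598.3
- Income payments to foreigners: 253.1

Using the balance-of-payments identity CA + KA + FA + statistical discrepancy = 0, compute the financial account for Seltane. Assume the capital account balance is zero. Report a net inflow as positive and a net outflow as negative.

Goods balance = 1953.8 - 2947.6 = -993.8
Services balance = 598.3 - 745.7 = -147.4
Trade balance (goods + services) = -993.8 + (-147.4) = -1141.2
Net primary income = 444.7 - 253.1 = 191.6
Net secondary income = 55.3
Current account = -1141.2 + 191.6 + 55.3 = -894.3
Financial account = -(-894.3 + (-18.6)) = 912.9

912.9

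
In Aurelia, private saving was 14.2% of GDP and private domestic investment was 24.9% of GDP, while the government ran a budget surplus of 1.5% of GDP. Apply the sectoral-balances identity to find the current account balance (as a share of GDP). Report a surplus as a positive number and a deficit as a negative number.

By the sectoral-balances identity, CA = (S_private - I) + (T - G).
Private balance = 14.2 - 24.9 = -10.7
Government balance (T - G) = 1.5
CA = -10.7 + 1.5 = -9.2

-9.2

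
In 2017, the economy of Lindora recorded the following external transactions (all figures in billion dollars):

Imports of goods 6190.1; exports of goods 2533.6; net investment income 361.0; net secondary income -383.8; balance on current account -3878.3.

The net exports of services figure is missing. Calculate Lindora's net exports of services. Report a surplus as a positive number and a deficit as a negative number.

Current account = goods balance + services balance + net primary income + net secondary income
Sum of the known components = -3679.3
Net exports of services = CA - (known components) = -3878.3 - (-3679.3) = -199.0

-199.0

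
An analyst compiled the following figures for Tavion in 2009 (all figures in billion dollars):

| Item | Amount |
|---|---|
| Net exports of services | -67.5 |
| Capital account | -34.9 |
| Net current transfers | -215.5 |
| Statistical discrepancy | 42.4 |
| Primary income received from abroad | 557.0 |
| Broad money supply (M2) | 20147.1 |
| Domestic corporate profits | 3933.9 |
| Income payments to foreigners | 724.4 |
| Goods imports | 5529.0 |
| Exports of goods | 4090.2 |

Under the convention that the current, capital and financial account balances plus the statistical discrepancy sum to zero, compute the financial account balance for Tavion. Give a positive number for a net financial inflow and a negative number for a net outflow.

1881.7

Goods balance = 4090.2 - 5529.0 = -1438.8
Services balance = -67.5
Trade balance (goods + services) = -1438.8 + (-67.5) = -1506.3
Net primary income = 557.0 - 724.4 = -167.4
Net secondary income = -215.5
Current account = -1506.3 + (-167.4) + (-215.5) = -1889.2
Financial account = -(-1889.2 + (-34.9) + 42.4) = 1881.7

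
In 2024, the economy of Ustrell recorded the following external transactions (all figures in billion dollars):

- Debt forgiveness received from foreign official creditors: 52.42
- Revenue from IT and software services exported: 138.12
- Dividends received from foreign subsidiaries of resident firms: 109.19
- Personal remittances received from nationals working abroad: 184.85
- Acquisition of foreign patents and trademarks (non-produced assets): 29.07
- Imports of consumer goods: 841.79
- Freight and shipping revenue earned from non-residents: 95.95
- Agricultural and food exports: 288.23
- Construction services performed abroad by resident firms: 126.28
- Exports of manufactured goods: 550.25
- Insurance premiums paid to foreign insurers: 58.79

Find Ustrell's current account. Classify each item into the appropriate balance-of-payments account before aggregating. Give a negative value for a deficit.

Goods: -841.79 + 550.25 + 288.23 = -3.31
Services: -58.79 + 95.95 + 138.12 + 126.28 = 301.56
Primary income: 109.19
Secondary income: 184.85
Current account = (-3.31) + 301.56 + 109.19 + 184.85 = 592.29
(Excluded from the current account — capital account: debt forgiveness received from foreign official creditors 52.42, acquisition of foreign patents and trademarks (non-produced assets) 29.07.)

592.29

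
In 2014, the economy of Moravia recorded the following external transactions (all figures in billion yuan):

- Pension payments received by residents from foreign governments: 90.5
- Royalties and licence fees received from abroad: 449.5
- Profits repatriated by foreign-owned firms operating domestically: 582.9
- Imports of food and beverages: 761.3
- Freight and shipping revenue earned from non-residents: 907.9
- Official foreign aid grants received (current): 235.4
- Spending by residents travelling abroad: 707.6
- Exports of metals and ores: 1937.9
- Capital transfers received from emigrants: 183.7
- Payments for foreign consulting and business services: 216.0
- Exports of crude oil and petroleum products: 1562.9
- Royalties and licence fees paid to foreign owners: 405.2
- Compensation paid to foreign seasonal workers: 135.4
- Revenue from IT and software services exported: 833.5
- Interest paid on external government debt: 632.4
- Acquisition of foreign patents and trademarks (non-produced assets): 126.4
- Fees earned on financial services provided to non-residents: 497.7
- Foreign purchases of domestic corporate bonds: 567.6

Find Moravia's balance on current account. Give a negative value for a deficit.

3074.5

Goods: 1562.9 - 761.3 + 1937.9 = 2739.5
Services: -405.2 + 907.9 + 497.7 + 449.5 - 216.0 - 707.6 + 833.5 = 1359.8
Primary income: -632.4 - 582.9 - 135.4 = -1350.7
Secondary income: 90.5 + 235.4 = 325.9
Current account = 2739.5 + 1359.8 + (-1350.7) + 325.9 = 3074.5
(Excluded from the current account — capital account: capital transfers received from emigrants 183.7, acquisition of foreign patents and trademarks (non-produced assets) 126.4; financial account: foreign purchases of domestic corporate bonds 567.6.)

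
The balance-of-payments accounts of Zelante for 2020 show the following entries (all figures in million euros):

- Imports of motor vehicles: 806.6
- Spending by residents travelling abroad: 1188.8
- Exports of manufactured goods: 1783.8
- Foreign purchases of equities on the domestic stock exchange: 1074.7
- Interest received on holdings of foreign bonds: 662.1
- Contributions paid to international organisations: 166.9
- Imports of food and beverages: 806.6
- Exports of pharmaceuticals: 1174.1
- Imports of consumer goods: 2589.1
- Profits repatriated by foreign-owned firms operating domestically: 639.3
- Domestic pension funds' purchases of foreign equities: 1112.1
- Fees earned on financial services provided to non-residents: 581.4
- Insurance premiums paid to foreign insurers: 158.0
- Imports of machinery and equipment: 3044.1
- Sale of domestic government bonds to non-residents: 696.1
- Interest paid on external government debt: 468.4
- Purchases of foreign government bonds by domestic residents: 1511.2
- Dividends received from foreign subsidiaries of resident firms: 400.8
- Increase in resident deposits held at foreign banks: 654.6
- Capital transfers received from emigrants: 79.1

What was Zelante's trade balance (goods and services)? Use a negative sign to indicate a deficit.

Goods: 1783.8 + 1174.1 - 3044.1 - 2589.1 - 806.6 - 806.6 = -4288.5
Services: 581.4 - 158.0 - 1188.8 = -765.4
Trade balance = -4288.5 + (-765.4) = -5053.9
(Excluded from the trade balance — financial account: foreign purchases of equities on the domestic stock exchange 1074.7, domestic pension funds' purchases of foreign equities 1112.1, sale of domestic government bonds to non-residents 696.1, purchases of foreign government bonds by domestic residents 1511.2, increase in resident deposits held at foreign banks 654.6; primary income: interest received on holdings of foreign bonds 662.1, profits repatriated by foreign-owned firms operating domestically 639.3, interest paid on external government debt 468.4, dividends received from foreign subsidiaries of resident firms 400.8; secondary income: contributions paid to international organisations 166.9; capital account: capital transfers received from emigrants 79.1.)

-5053.9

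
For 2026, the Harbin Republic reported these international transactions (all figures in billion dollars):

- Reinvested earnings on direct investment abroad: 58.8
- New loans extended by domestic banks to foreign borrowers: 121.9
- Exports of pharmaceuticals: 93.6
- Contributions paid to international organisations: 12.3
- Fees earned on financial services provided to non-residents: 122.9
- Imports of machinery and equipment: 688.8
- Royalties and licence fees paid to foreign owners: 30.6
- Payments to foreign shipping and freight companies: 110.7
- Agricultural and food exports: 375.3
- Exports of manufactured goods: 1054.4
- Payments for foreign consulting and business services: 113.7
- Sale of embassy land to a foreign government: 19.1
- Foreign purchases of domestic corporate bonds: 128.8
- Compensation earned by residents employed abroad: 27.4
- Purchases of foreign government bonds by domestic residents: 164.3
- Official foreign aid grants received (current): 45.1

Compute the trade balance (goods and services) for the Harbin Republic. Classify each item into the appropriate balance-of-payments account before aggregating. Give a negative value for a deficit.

Goods: 1054.4 + 375.3 + 93.6 - 688.8 = 834.5
Services: -110.7 - 30.6 + 122.9 - 113.7 = -132.1
Trade balance = 834.5 + (-132.1) = 702.4
(Excluded from the trade balance — primary income: reinvested earnings on direct investment abroad 58.8, compensation earned by residents employed abroad 27.4; financial account: new loans extended by domestic banks to foreign borrowers 121.9, foreign purchases of domestic corporate bonds 128.8, purchases of foreign government bonds by domestic residents 164.3; secondary income: contributions paid to international organisations 12.3, official foreign aid grants received (current) 45.1; capital account: sale of embassy land to a foreign government 19.1.)

702.4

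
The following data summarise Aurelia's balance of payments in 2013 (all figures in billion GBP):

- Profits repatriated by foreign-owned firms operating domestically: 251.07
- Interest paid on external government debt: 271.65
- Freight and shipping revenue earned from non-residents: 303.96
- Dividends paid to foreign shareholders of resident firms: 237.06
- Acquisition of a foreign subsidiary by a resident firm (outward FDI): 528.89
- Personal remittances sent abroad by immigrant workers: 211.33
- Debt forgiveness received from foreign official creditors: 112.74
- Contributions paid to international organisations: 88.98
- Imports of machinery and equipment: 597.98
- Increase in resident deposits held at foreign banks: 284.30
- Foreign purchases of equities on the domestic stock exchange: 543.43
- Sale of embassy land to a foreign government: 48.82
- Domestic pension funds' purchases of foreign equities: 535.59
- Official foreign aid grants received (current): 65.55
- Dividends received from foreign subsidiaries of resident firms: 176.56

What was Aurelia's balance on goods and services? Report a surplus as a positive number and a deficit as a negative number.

-294.02

Goods: -597.98
Services: 303.96
Trade balance = -597.98 + 303.96 = -294.02
(Excluded from the trade balance — primary income: profits repatriated by foreign-owned firms operating domestically 251.07, interest paid on external government debt 271.65, dividends paid to foreign shareholders of resident firms 237.06, dividends received from foreign subsidiaries of resident firms 176.56; financial account: acquisition of a foreign subsidiary by a resident firm (outward FDI) 528.89, increase in resident deposits held at foreign banks 284.30, foreign purchases of equities on the domestic stock exchange 543.43, domestic pension funds' purchases of foreign equities 535.59; secondary income: personal remittances sent abroad by immigrant workers 211.33, contributions paid to international organisations 88.98, official foreign aid grants received (current) 65.55; capital account: debt forgiveness received from foreign official creditors 112.74, sale of embassy land to a foreign government 48.82.)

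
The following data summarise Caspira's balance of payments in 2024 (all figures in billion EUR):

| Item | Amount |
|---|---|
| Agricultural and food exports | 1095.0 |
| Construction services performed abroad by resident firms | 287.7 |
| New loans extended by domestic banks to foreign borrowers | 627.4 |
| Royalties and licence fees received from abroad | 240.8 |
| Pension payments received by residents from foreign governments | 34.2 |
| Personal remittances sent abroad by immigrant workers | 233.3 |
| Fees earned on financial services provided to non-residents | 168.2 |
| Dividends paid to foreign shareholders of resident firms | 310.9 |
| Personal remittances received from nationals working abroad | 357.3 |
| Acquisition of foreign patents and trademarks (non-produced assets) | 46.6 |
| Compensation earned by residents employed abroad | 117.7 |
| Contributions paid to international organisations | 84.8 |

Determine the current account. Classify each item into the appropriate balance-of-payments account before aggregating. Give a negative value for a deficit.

1671.9

Goods: 1095.0
Services: 287.7 + 240.8 + 168.2 = 696.7
Primary income: 117.7 - 310.9 = -193.2
Secondary income: -233.3 - 84.8 + 34.2 + 357.3 = 73.4
Current account = 1095.0 + 696.7 + (-193.2) + 73.4 = 1671.9
(Excluded from the current account — financial account: new loans extended by domestic banks to foreign borrowers 627.4; capital account: acquisition of foreign patents and trademarks (non-produced assets) 46.6.)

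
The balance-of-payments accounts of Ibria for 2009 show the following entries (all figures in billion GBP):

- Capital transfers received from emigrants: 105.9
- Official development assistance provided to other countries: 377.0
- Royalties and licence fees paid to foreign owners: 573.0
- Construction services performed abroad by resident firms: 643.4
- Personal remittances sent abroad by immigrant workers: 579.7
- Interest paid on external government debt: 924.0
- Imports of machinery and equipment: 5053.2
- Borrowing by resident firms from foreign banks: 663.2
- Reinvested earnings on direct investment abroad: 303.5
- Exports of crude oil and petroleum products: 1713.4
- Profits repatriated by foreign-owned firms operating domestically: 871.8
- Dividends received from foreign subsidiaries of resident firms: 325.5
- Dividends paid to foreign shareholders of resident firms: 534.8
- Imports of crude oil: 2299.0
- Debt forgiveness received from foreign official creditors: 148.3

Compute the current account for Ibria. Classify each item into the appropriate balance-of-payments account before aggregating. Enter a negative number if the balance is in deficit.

Goods: -5053.2 + 1713.4 - 2299.0 = -5638.8
Services: 643.4 - 573.0 = 70.4
Primary income: -924.0 + 303.5 - 534.8 - 871.8 + 325.5 = -1701.6
Secondary income: -579.7 - 377.0 = -956.7
Current account = (-5638.8) + 70.4 + (-1701.6) + (-956.7) = -8226.7
(Excluded from the current account — capital account: capital transfers received from emigrants 105.9, debt forgiveness received from foreign official creditors 148.3; financial account: borrowing by resident firms from foreign banks 663.2.)

-8226.7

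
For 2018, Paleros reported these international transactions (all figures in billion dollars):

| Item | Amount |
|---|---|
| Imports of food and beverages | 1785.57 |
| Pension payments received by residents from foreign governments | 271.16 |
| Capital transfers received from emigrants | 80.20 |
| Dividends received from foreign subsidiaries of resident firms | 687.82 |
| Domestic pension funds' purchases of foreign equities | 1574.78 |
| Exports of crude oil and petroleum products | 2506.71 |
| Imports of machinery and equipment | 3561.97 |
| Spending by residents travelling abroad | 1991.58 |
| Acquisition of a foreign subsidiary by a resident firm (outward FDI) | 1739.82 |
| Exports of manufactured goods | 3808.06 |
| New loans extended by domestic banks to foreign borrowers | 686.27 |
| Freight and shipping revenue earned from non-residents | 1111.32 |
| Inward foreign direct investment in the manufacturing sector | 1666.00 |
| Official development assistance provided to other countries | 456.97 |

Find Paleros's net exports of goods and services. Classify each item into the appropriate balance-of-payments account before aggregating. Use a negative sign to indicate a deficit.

86.97

Goods: 3808.06 - 3561.97 - 1785.57 + 2506.71 = 967.23
Services: 1111.32 - 1991.58 = -880.26
Trade balance = 967.23 + (-880.26) = 86.97
(Excluded from the trade balance — secondary income: pension payments received by residents from foreign governments 271.16, official development assistance provided to other countries 456.97; capital account: capital transfers received from emigrants 80.20; primary income: dividends received from foreign subsidiaries of resident firms 687.82; financial account: domestic pension funds' purchases of foreign equities 1574.78, acquisition of a foreign subsidiary by a resident firm (outward FDI) 1739.82, new loans extended by domestic banks to foreign borrowers 686.27, inward foreign direct investment in the manufacturing sector 1666.00.)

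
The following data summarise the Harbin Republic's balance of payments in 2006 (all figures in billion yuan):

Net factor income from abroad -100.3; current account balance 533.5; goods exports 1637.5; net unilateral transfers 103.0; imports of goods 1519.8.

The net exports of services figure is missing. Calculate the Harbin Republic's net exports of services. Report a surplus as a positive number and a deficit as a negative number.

Current account = goods balance + services balance + net primary income + net secondary income
Sum of the known components = 120.4
Net exports of services = CA - (known components) = 533.5 - 120.4 = 413.1

413.1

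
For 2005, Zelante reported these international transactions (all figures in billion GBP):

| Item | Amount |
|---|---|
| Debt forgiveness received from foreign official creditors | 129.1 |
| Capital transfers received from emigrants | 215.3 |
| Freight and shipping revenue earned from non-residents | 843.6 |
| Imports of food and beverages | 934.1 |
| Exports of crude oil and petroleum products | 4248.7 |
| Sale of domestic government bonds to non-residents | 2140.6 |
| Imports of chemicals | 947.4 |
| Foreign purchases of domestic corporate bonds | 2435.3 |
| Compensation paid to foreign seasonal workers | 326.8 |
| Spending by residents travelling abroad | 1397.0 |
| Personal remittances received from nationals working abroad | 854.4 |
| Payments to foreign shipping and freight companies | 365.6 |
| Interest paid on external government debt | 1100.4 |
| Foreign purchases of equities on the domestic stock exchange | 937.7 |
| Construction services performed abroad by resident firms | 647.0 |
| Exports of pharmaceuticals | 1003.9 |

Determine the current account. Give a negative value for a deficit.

Goods: 4248.7 + 1003.9 - 934.1 - 947.4 = 3371.1
Services: -365.6 - 1397.0 + 647.0 + 843.6 = -272.0
Primary income: -326.8 - 1100.4 = -1427.2
Secondary income: 854.4
Current account = 3371.1 + (-272.0) + (-1427.2) + 854.4 = 2526.3
(Excluded from the current account — capital account: debt forgiveness received from foreign official creditors 129.1, capital transfers received from emigrants 215.3; financial account: sale of domestic government bonds to non-residents 2140.6, foreign purchases of domestic corporate bonds 2435.3, foreign purchases of equities on the domestic stock exchange 937.7.)

2526.3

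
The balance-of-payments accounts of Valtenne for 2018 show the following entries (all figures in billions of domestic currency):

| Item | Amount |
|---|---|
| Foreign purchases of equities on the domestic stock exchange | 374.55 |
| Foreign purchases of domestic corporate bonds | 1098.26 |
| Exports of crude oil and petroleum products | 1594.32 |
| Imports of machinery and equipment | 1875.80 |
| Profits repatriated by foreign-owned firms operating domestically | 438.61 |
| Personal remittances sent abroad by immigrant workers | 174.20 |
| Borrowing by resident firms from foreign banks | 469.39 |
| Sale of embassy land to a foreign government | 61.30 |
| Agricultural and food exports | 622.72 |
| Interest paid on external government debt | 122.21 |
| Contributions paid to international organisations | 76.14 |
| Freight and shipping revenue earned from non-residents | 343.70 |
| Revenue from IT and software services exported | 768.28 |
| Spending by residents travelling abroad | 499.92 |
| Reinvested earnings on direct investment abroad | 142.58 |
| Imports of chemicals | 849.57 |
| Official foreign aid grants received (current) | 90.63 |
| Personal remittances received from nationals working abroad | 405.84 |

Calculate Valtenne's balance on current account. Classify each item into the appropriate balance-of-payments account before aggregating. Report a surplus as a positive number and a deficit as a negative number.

Goods: -1875.80 - 849.57 + 1594.32 + 622.72 = -508.33
Services: 343.70 + 768.28 - 499.92 = 612.06
Primary income: 142.58 - 438.61 - 122.21 = -418.24
Secondary income: -76.14 + 405.84 - 174.20 + 90.63 = 246.13
Current account = (-508.33) + 612.06 + (-418.24) + 246.13 = -68.38
(Excluded from the current account — financial account: foreign purchases of equities on the domestic stock exchange 374.55, foreign purchases of domestic corporate bonds 1098.26, borrowing by resident firms from foreign banks 469.39; capital account: sale of embassy land to a foreign government 61.30.)

-68.38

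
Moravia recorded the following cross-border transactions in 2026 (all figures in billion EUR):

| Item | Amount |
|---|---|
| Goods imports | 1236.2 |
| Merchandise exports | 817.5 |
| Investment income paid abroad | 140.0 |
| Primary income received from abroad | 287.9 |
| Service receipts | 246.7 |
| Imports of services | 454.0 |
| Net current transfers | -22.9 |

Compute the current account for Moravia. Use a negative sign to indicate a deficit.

-501.0

Goods balance = 817.5 - 1236.2 = -418.7
Services balance = 246.7 - 454.0 = -207.3
Trade balance (goods + services) = -418.7 + (-207.3) = -626.0
Net primary income = 287.9 - 140.0 = 147.9
Net secondary income = -22.9
Current account = -626.0 + 147.9 + (-22.9) = -501.0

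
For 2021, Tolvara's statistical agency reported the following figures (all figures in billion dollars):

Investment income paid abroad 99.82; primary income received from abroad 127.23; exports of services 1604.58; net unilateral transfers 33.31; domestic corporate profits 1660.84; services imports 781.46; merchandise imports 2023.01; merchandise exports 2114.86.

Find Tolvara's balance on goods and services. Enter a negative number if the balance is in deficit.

Goods balance = 2114.86 - 2023.01 = 91.85
Services balance = 1604.58 - 781.46 = 823.12
Trade balance (goods + services) = 91.85 + 823.12 = 914.97

914.97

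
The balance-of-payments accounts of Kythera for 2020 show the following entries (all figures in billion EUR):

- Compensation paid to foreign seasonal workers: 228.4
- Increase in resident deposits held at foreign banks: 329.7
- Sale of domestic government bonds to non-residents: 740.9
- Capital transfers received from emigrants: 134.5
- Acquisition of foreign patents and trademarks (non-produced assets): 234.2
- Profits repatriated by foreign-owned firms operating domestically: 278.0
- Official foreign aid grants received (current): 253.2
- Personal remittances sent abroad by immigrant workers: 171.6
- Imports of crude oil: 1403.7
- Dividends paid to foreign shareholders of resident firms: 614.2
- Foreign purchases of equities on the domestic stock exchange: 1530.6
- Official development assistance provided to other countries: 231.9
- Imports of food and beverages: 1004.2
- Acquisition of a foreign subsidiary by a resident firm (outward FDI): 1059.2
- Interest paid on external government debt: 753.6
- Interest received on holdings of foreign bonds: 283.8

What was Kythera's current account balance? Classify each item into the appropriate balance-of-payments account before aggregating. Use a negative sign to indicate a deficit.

Goods: -1004.2 - 1403.7 = -2407.9
Primary income: -753.6 - 278.0 - 614.2 + 283.8 - 228.4 = -1590.4
Secondary income: 253.2 - 171.6 - 231.9 = -150.3
Current account = (-2407.9) + (-1590.4) + (-150.3) = -4148.6
(Excluded from the current account — financial account: increase in resident deposits held at foreign banks 329.7, sale of domestic government bonds to non-residents 740.9, foreign purchases of equities on the domestic stock exchange 1530.6, acquisition of a foreign subsidiary by a resident firm (outward FDI) 1059.2; capital account: capital transfers received from emigrants 134.5, acquisition of foreign patents and trademarks (non-produced assets) 234.2.)

-4148.6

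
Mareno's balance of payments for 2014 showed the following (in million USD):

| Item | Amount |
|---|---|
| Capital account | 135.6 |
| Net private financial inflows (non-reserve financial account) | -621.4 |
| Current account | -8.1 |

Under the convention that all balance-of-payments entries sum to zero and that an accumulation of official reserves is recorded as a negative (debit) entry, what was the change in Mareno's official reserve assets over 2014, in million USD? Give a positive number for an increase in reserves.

-493.9

Official reserve transactions balance = -((-8.1) + 135.6 + (-621.4)) = 493.9
An accumulation of reserves is recorded as a debit (negative entry), so the change in the stock of reserves is the negative of that balance.
Change in official reserves = -(493.9) = -493.9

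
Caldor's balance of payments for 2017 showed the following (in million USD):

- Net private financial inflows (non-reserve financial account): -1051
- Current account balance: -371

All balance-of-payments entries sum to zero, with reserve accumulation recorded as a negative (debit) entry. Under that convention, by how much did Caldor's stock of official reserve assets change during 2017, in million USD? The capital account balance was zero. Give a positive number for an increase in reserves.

-1422

Official reserve transactions balance = -((-371) + (-1051)) = 1422
An accumulation of reserves is recorded as a debit (negative entry), so the change in the stock of reserves is the negative of that balance.
Change in official reserves = -(1422) = -1422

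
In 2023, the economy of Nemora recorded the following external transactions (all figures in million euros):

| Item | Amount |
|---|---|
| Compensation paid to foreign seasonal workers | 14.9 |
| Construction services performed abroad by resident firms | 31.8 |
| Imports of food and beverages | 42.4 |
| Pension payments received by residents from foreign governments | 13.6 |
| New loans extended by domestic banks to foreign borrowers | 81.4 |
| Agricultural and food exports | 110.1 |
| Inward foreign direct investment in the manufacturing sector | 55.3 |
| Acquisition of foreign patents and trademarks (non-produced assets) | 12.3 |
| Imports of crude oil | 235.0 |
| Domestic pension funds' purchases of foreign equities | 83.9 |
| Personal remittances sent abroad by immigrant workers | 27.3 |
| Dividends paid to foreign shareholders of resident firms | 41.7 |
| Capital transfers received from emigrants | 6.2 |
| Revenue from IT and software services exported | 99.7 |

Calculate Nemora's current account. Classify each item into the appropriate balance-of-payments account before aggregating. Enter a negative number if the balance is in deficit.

Goods: 110.1 - 42.4 - 235.0 = -167.3
Services: 99.7 + 31.8 = 131.5
Primary income: -14.9 - 41.7 = -56.6
Secondary income: 13.6 - 27.3 = -13.7
Current account = (-167.3) + 131.5 + (-56.6) + (-13.7) = -106.1
(Excluded from the current account — financial account: new loans extended by domestic banks to foreign borrowers 81.4, inward foreign direct investment in the manufacturing sector 55.3, domestic pension funds' purchases of foreign equities 83.9; capital account: acquisition of foreign patents and trademarks (non-produced assets) 12.3, capital transfers received from emigrants 6.2.)

-106.1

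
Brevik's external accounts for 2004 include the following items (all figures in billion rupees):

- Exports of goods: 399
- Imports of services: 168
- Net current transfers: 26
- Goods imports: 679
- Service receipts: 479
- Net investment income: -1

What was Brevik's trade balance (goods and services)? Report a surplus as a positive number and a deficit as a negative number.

31

Goods balance = 399 - 679 = -280
Services balance = 479 - 168 = 311
Trade balance (goods + services) = -280 + 311 = 31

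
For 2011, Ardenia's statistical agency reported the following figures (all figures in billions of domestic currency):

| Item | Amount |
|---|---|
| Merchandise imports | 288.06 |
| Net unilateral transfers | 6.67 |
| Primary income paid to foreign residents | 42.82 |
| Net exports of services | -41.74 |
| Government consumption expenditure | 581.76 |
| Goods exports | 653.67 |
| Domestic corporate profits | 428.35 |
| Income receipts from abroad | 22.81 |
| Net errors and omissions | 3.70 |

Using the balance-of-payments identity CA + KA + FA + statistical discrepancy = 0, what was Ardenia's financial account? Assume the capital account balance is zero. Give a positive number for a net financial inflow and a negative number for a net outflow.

-314.23

Goods balance = 653.67 - 288.06 = 365.61
Services balance = -41.74
Trade balance (goods + services) = 365.61 + (-41.74) = 323.87
Net primary income = 22.81 - 42.82 = -20.01
Net secondary income = 6.67
Current account = 323.87 + (-20.01) + 6.67 = 310.53
Financial account = -(310.53 + 3.70) = -314.23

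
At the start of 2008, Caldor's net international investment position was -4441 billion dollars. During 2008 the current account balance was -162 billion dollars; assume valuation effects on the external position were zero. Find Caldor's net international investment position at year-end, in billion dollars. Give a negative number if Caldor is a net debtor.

-4603

With no valuation effects, change in NIIP = current account = -162
End-of-year NIIP = -4441 + (-162) = -4603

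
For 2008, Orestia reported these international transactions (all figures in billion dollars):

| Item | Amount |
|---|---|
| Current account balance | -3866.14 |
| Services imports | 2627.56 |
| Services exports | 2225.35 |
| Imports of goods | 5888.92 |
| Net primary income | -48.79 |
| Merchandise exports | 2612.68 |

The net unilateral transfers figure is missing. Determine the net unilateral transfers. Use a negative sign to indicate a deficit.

-138.90

Current account = goods balance + services balance + net primary income + net secondary income
Sum of the known components = -3727.24
Net unilateral transfers = CA - (known components) = -3866.14 - (-3727.24) = -138.90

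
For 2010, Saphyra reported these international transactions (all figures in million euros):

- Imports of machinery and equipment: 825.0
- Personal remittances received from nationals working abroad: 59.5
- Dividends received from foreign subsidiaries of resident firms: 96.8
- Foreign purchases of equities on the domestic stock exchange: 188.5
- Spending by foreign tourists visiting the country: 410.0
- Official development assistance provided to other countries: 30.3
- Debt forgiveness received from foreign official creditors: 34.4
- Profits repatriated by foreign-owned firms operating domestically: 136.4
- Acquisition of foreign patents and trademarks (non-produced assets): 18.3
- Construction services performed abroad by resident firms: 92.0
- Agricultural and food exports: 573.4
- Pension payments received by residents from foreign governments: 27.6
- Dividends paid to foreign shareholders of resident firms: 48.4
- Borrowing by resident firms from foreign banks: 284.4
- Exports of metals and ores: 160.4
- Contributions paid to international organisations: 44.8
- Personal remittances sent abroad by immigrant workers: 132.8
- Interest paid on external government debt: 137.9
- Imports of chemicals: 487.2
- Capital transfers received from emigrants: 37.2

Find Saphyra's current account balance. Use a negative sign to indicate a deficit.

Goods: -825.0 + 573.4 - 487.2 + 160.4 = -578.4
Services: 410.0 + 92.0 = 502.0
Primary income: 96.8 - 48.4 - 136.4 - 137.9 = -225.9
Secondary income: -132.8 + 27.6 - 44.8 - 30.3 + 59.5 = -120.8
Current account = (-578.4) + 502.0 + (-225.9) + (-120.8) = -423.1
(Excluded from the current account — financial account: foreign purchases of equities on the domestic stock exchange 188.5, borrowing by resident firms from foreign banks 284.4; capital account: debt forgiveness received from foreign official creditors 34.4, acquisition of foreign patents and trademarks (non-produced assets) 18.3, capital transfers received from emigrants 37.2.)

-423.1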